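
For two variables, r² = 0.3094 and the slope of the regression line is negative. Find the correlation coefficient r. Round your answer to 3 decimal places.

-0.556

|r| = √0.3094 = 0.556
The association is negative, so r = −0.556.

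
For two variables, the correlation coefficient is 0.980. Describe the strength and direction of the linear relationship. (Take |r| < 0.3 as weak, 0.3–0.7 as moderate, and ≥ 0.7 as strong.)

r = 0.980 > 0 so the relationship is positive.
|r| = 0.980, which falls in the strong range.

strong positive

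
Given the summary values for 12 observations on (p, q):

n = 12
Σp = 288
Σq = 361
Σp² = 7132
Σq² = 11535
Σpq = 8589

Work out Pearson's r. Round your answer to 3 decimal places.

r = (nΣpq − ΣpΣq) / √[(nΣp² − (Σp)²)(nΣq² − (Σq)²)]
Numerator: 12×8589 − 288×361 = -900
Denominator: √[(85584 − 82944)(138420 − 130321)] = √[2640 × 8099] = 4623.9983
r = -900 / 4623.9983 ≈ -0.195

-0.195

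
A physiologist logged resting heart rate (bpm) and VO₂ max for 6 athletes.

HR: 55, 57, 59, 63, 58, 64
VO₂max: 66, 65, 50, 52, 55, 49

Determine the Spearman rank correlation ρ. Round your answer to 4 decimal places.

-0.9429

Rank HR: 1, 2, 4, 5, 3, 6
Rank VO₂max: 6, 5, 2, 3, 4, 1
d = rank(HR) − rank(VO₂max): -5, -3, 2, 2, -1, 5; Σd² = 68
ρ = 1 − 6Σd² / [n(n²−1)] = 1 − 6×68 / (6×35) = 1 − 408/210 ≈ -0.9429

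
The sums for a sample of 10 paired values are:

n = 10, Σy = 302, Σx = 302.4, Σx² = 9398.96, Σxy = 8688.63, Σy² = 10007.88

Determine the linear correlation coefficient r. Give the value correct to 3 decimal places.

-0.934

r = (nΣxy − ΣxΣy) / √[(nΣx² − (Σx)²)(nΣy² − (Σy)²)]
Numerator: 10×8688.63 − 302.4×302 = -4438.5
Denominator: √[(93989.6 − 91445.76)(100078.8 − 91204)] = √[2543.84 × 8874.8] = 4751.4283
r = -4438.5 / 4751.4283 ≈ -0.934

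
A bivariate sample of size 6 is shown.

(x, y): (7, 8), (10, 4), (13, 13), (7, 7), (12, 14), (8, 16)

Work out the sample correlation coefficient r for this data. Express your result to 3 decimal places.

0.347

n = 6, Σx = 57, Σy = 62, Σx² = 575, Σy² = 750, Σxy = 610
nΣxy − ΣxΣy = 3660 − 3534 = 126
nΣx² − (Σx)² = 3450 − 3249 = 201; nΣy² − (Σy)² = 4500 − 3844 = 656
r = 126 / √(201 × 656) = 126 / 363.1198 ≈ 0.347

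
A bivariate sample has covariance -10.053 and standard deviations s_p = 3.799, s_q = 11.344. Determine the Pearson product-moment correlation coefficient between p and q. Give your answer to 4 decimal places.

-0.2333

r = Cov(p,q) / (s_p · s_q) = -10.053 / (3.799 × 11.344)
  = -10.053 / 43.0959 ≈ -0.2333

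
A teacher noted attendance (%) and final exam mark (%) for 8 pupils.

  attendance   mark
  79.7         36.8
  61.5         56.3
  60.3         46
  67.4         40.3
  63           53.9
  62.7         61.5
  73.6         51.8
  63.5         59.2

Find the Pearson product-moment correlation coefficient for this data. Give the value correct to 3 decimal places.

-0.616

n = 8, Σx = 531.7, Σy = 405.8, Σx² = 35662.69, Σy² = 21139.36, Σxy = 26708.86
nΣxy − ΣxΣy = 213670.88 − 215763.86 = -2092.98
nΣx² − (Σx)² = 285301.52 − 282704.89 = 2596.63; nΣy² − (Σy)² = 169114.88 − 164673.64 = 4441.24
r = -2092.98 / √(2596.63 × 4441.24) = -2092.98 / 3395.9177 ≈ -0.616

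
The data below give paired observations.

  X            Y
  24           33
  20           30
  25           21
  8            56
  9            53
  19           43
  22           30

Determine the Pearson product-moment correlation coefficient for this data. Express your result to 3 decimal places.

n = 7, ΣX = 127, ΣY = 266, ΣX² = 2591, ΣY² = 11124, ΣXY = 4319
nΣXY − ΣXΣY = 30233 − 33782 = -3549
nΣX² − (ΣX)² = 18137 − 16129 = 2008; nΣY² − (ΣY)² = 77868 − 70756 = 7112
r = -3549 / √(2008 × 7112) = -3549 / 3779.0073 ≈ -0.939

-0.939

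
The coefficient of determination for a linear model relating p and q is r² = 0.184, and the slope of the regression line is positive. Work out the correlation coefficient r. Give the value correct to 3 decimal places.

0.429

|r| = √0.184 = 0.429
The association is positive, so r = 0.429.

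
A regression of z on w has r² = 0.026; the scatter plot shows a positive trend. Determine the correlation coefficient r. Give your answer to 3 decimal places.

|r| = √0.026 = 0.161
The association is positive, so r = 0.161.

0.161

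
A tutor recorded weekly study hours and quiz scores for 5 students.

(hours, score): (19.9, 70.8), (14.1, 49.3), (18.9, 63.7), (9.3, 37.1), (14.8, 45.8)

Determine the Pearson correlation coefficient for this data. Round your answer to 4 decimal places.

n = 5, Σx = 77, Σy = 266.7, Σx² = 1257.56, Σy² = 14974.87, Σxy = 4330.85
nΣxy − ΣxΣy = 21654.25 − 20535.9 = 1118.35
nΣx² − (Σx)² = 6287.8 − 5929 = 358.8; nΣy² − (Σy)² = 74874.35 − 71128.89 = 3745.46
r = 1118.35 / √(358.8 × 3745.46) = 1118.35 / 1159.2545 ≈ 0.9647

0.9647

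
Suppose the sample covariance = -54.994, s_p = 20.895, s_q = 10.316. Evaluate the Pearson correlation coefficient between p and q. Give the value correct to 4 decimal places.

r = Cov(p,q) / (s_p · s_q) = -54.994 / (20.895 × 10.316)
  = -54.994 / 215.5528 ≈ -0.2551

-0.2551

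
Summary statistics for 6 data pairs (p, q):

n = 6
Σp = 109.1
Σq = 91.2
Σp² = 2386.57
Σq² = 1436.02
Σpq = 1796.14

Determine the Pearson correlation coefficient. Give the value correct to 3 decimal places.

0.973

r = (nΣpq − ΣpΣq) / √[(nΣp² − (Σp)²)(nΣq² − (Σq)²)]
Numerator: 6×1796.14 − 109.1×91.2 = 826.92
Denominator: √[(14319.42 − 11902.81)(8616.12 − 8317.44)] = √[2416.61 × 298.68] = 849.5841
r = 826.92 / 849.5841 ≈ 0.973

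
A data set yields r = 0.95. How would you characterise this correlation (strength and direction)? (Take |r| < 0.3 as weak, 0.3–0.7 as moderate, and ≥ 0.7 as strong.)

r = 0.95 > 0 so the relationship is positive.
|r| = 0.95, which falls in the strong range.

strong positive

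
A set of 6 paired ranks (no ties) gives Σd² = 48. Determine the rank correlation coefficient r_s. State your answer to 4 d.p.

ρ = 1 − 6Σd² / [n(n²−1)] = 1 − 6×48 / (6×35)
  = 1 − 288/210 = 1 − 1.37143 ≈ -0.3714

-0.3714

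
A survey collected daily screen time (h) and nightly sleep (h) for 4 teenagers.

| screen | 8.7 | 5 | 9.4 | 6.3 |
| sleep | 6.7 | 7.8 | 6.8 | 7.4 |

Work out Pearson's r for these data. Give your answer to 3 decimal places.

-0.975

n = 4, Σx = 29.4, Σy = 28.7, Σx² = 228.74, Σy² = 206.73, Σxy = 207.83
nΣxy − ΣxΣy = 831.32 − 843.78 = -12.46
nΣx² − (Σx)² = 914.96 − 864.36 = 50.6; nΣy² − (Σy)² = 826.92 − 823.69 = 3.23
r = -12.46 / √(50.6 × 3.23) = -12.46 / 12.7843 ≈ -0.975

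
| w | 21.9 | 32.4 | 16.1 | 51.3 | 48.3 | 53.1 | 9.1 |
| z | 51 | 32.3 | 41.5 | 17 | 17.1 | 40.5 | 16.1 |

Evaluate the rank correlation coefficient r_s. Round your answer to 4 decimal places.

Rank w: 3, 4, 2, 6, 5, 7, 1
Rank z: 7, 4, 6, 2, 3, 5, 1
d = rank(w) − rank(z): -4, 0, -4, 4, 2, 2, 0; Σd² = 56
ρ = 1 − 6Σd² / [n(n²−1)] = 1 − 6×56 / (7×48) = 1 − 336/336 ≈ 0.0000

0.0000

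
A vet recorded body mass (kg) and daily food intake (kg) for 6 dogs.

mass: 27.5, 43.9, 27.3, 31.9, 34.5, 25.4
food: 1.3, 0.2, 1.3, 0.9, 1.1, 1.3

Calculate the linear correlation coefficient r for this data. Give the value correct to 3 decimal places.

-0.949

n = 6, Σx = 190.5, Σy = 6.1, Σx² = 6281.77, Σy² = 7.13, Σxy = 179.7
nΣxy − ΣxΣy = 1078.2 − 1162.05 = -83.85
nΣx² − (Σx)² = 37690.62 − 36290.25 = 1400.37; nΣy² − (Σy)² = 42.78 − 37.21 = 5.57
r = -83.85 / √(1400.37 × 5.57) = -83.85 / 88.3180 ≈ -0.949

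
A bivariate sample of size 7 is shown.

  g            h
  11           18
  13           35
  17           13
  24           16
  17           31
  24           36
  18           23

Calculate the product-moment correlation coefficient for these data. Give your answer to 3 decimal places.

0.058

n = 7, Σg = 124, Σh = 172, Σg² = 2344, Σh² = 4760, Σgh = 3063
nΣgh − ΣgΣh = 21441 − 21328 = 113
nΣg² − (Σg)² = 16408 − 15376 = 1032; nΣh² − (Σh)² = 33320 − 29584 = 3736
r = 113 / √(1032 × 3736) = 113 / 1963.5560 ≈ 0.058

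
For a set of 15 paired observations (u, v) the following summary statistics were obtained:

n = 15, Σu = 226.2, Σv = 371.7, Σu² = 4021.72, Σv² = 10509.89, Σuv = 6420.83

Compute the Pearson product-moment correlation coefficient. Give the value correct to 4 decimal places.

r = (nΣuv − ΣuΣv) / √[(nΣu² − (Σu)²)(nΣv² − (Σv)²)]
Numerator: 15×6420.83 − 226.2×371.7 = 12233.91
Denominator: √[(60325.8 − 51166.44)(157648.35 − 138160.89)] = √[9159.36 × 19487.46] = 13360.1146
r = 12233.91 / 13360.1146 ≈ 0.9157

0.9157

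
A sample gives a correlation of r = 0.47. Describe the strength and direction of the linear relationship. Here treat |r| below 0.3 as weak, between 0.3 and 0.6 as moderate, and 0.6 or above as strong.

r = 0.47 > 0 so the relationship is positive.
|r| = 0.47, which falls in the moderate range.

moderate positive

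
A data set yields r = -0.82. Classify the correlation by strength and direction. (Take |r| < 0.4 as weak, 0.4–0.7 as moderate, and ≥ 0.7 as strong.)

r = -0.82 < 0 so the relationship is negative.
|r| = 0.82, which falls in the strong range.

strong negative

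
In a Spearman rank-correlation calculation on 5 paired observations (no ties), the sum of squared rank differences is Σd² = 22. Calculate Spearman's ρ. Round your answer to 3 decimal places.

-0.100

ρ = 1 − 6Σd² / [n(n²−1)] = 1 − 6×22 / (5×24)
  = 1 − 132/120 = 1 − 1.1000 ≈ -0.100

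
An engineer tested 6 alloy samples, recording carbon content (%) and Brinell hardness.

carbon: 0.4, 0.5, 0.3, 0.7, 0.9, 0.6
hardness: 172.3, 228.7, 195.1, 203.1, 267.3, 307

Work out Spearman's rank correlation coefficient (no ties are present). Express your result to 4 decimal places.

0.6571

Rank carbon: 2, 3, 1, 5, 6, 4
Rank hardness: 1, 4, 2, 3, 5, 6
d = rank(carbon) − rank(hardness): 1, -1, -1, 2, 1, -2; Σd² = 12
ρ = 1 − 6Σd² / [n(n²−1)] = 1 − 6×12 / (6×35) = 1 − 72/210 ≈ 0.6571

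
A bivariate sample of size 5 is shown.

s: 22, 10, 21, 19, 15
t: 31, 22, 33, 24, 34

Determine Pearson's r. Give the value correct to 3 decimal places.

0.516

n = 5, Σs = 87, Σt = 144, Σs² = 1611, Σt² = 4266, Σst = 2561
nΣst − ΣsΣt = 12805 − 12528 = 277
nΣs² − (Σs)² = 8055 − 7569 = 486; nΣt² − (Σt)² = 21330 − 20736 = 594
r = 277 / √(486 × 594) = 277 / 537.2932 ≈ 0.516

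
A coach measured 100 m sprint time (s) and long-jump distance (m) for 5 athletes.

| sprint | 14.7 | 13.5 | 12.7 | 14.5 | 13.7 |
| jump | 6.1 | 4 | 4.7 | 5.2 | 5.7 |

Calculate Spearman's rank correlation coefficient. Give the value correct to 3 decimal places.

0.800

Rank sprint: 5, 2, 1, 4, 3
Rank jump: 5, 1, 2, 3, 4
d = rank(sprint) − rank(jump): 0, 1, -1, 1, -1; Σd² = 4
ρ = 1 − 6Σd² / [n(n²−1)] = 1 − 6×4 / (5×24) = 1 − 24/120 ≈ 0.800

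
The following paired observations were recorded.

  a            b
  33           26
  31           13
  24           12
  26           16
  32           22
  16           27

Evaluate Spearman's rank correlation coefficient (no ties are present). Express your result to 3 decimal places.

0.086

Rank a: 6, 4, 2, 3, 5, 1
Rank b: 5, 2, 1, 3, 4, 6
d = rank(a) − rank(b): 1, 2, 1, 0, 1, -5; Σd² = 32
ρ = 1 − 6Σd² / [n(n²−1)] = 1 − 6×32 / (6×35) = 1 − 192/210 ≈ 0.086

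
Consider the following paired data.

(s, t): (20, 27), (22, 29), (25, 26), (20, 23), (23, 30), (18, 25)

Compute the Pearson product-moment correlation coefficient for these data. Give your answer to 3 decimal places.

0.454

n = 6, Σs = 128, Σt = 160, Σs² = 2762, Σt² = 4300, Σst = 3428
nΣst − ΣsΣt = 20568 − 20480 = 88
nΣs² − (Σs)² = 16572 − 16384 = 188; nΣt² − (Σt)² = 25800 − 25600 = 200
r = 88 / √(188 × 200) = 88 / 193.9072 ≈ 0.454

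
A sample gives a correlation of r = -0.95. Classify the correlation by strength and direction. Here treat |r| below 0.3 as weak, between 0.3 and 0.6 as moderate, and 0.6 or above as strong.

r = -0.95 < 0 so the relationship is negative.
|r| = 0.95, which falls in the strong range.

strong negative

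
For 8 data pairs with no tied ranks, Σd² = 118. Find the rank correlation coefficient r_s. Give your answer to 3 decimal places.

ρ = 1 − 6Σd² / [n(n²−1)] = 1 − 6×118 / (8×63)
  = 1 − 708/504 = 1 − 1.4048 ≈ -0.405

-0.405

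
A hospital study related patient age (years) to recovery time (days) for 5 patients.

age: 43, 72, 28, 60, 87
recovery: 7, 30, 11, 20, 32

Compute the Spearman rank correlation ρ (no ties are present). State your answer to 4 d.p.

0.9000

Rank age: 2, 4, 1, 3, 5
Rank recovery: 1, 4, 2, 3, 5
d = rank(age) − rank(recovery): 1, 0, -1, 0, 0; Σd² = 2
ρ = 1 − 6Σd² / [n(n²−1)] = 1 − 6×2 / (5×24) = 1 − 12/120 ≈ 0.9000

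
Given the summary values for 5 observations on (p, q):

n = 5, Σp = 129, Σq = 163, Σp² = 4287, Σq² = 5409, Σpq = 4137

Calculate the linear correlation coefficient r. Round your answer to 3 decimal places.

-0.226

r = (nΣpq − ΣpΣq) / √[(nΣp² − (Σp)²)(nΣq² − (Σq)²)]
Numerator: 5×4137 − 129×163 = -342
Denominator: √[(21435 − 16641)(27045 − 26569)] = √[4794 × 476] = 1510.6105
r = -342 / 1510.6105 ≈ -0.226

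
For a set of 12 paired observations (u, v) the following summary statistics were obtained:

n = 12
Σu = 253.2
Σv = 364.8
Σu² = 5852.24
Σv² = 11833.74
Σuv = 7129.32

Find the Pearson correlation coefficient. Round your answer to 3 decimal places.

r = (nΣuv − ΣuΣv) / √[(nΣu² − (Σu)²)(nΣv² − (Σv)²)]
Numerator: 12×7129.32 − 253.2×364.8 = -6815.52
Denominator: √[(70226.88 − 64110.24)(142004.88 − 133079.04)] = √[6116.64 × 8925.84] = 7388.9208
r = -6815.52 / 7388.9208 ≈ -0.922

-0.922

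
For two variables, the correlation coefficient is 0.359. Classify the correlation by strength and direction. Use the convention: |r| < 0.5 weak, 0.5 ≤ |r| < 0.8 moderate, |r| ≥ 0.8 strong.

weak positive

r = 0.359 > 0 so the relationship is positive.
|r| = 0.359, which falls in the weak range.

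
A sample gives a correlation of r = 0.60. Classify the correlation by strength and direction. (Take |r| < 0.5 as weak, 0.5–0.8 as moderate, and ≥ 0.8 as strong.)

r = 0.60 > 0 so the relationship is positive.
|r| = 0.60, which falls in the moderate range.

moderate positive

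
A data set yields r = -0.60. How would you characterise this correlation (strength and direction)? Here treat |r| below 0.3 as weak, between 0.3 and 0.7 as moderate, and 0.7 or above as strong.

r = -0.60 < 0 so the relationship is negative.
|r| = 0.60, which falls in the moderate range.

moderate negative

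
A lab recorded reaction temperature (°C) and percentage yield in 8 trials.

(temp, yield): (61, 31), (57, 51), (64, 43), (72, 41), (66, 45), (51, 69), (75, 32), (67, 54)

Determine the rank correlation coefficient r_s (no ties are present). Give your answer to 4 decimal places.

Rank temp: 3, 2, 4, 7, 5, 1, 8, 6
Rank yield: 1, 6, 4, 3, 5, 8, 2, 7
d = rank(temp) − rank(yield): 2, -4, 0, 4, 0, -7, 6, -1; Σd² = 122
ρ = 1 − 6Σd² / [n(n²−1)] = 1 − 6×122 / (8×63) = 1 − 732/504 ≈ -0.4524

-0.4524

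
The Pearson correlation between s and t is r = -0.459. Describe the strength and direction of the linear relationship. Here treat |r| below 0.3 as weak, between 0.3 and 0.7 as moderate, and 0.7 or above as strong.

moderate negative

r = -0.459 < 0 so the relationship is negative.
|r| = 0.459, which falls in the moderate range.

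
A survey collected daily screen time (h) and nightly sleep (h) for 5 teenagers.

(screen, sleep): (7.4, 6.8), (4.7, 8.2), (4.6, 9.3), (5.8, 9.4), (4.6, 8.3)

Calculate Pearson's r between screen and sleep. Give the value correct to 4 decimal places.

n = 5, Σx = 27.1, Σy = 42, Σx² = 152.81, Σy² = 357.22, Σxy = 224.34
nΣxy − ΣxΣy = 1121.7 − 1138.2 = -16.5
nΣx² − (Σx)² = 764.05 − 734.41 = 29.64; nΣy² − (Σy)² = 1786.1 − 1764 = 22.1
r = -16.5 / √(29.64 × 22.1) = -16.5 / 25.5938 ≈ -0.6447

-0.6447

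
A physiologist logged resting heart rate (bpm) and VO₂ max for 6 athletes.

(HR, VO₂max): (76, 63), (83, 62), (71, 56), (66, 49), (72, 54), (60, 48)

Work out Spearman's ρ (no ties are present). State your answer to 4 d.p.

Rank HR: 5, 6, 3, 2, 4, 1
Rank VO₂max: 6, 5, 4, 2, 3, 1
d = rank(HR) − rank(VO₂max): -1, 1, -1, 0, 1, 0; Σd² = 4
ρ = 1 − 6Σd² / [n(n²−1)] = 1 − 6×4 / (6×35) = 1 − 24/210 ≈ 0.8857

0.8857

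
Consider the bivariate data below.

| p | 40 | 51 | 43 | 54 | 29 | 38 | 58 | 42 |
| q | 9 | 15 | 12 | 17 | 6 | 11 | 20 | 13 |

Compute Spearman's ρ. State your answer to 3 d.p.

Rank p: 3, 6, 5, 7, 1, 2, 8, 4
Rank q: 2, 6, 4, 7, 1, 3, 8, 5
d = rank(p) − rank(q): 1, 0, 1, 0, 0, -1, 0, -1; Σd² = 4
ρ = 1 − 6Σd² / [n(n²−1)] = 1 − 6×4 / (8×63) = 1 − 24/504 ≈ 0.952

0.952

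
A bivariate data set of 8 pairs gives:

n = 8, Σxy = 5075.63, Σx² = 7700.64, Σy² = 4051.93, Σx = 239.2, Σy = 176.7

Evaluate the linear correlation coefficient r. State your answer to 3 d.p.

-0.726

r = (nΣxy − ΣxΣy) / √[(nΣx² − (Σx)²)(nΣy² − (Σy)²)]
Numerator: 8×5075.63 − 239.2×176.7 = -1661.6
Denominator: √[(61605.12 − 57216.64)(32415.44 − 31222.89)] = √[4388.48 × 1192.55] = 2287.6804
r = -1661.6 / 2287.6804 ≈ -0.726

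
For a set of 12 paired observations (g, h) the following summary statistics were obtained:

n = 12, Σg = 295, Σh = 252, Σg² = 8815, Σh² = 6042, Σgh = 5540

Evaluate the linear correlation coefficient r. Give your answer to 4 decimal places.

-0.6050

r = (nΣgh − ΣgΣh) / √[(nΣg² − (Σg)²)(nΣh² − (Σh)²)]
Numerator: 12×5540 − 295×252 = -7860
Denominator: √[(105780 − 87025)(72504 − 63504)] = √[18755 × 9000] = 12992.1130
r = -7860 / 12992.1130 ≈ -0.6050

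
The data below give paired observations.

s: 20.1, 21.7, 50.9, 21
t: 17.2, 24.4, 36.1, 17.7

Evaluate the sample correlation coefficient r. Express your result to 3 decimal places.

n = 4, Σs = 113.7, Σt = 95.4, Σs² = 3906.71, Σt² = 2507.7, Σst = 3084.39
nΣst − ΣsΣt = 12337.56 − 10846.98 = 1490.58
nΣs² − (Σs)² = 15626.84 − 12927.69 = 2699.15; nΣt² − (Σt)² = 10030.8 − 9101.16 = 929.64
r = 1490.58 / √(2699.15 × 929.64) = 1490.58 / 1584.0574 ≈ 0.941

0.941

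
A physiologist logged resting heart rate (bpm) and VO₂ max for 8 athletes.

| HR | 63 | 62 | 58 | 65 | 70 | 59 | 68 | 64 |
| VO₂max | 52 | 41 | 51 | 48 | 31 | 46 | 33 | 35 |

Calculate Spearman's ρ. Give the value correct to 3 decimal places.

-0.667

Rank HR: 4, 3, 1, 6, 8, 2, 7, 5
Rank VO₂max: 8, 4, 7, 6, 1, 5, 2, 3
d = rank(HR) − rank(VO₂max): -4, -1, -6, 0, 7, -3, 5, 2; Σd² = 140
ρ = 1 − 6Σd² / [n(n²−1)] = 1 − 6×140 / (8×63) = 1 − 840/504 ≈ -0.667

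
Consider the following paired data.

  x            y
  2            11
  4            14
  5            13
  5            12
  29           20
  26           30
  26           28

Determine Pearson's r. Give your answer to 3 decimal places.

n = 7, Σx = 97, Σy = 128, Σx² = 2263, Σy² = 2714, Σxy = 2291
nΣxy − ΣxΣy = 16037 − 12416 = 3621
nΣx² − (Σx)² = 15841 − 9409 = 6432; nΣy² − (Σy)² = 18998 − 16384 = 2614
r = 3621 / √(6432 × 2614) = 3621 / 4100.3961 ≈ 0.883

0.883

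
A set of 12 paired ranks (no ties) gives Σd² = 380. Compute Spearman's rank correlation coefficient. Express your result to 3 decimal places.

ρ = 1 − 6Σd² / [n(n²−1)] = 1 − 6×380 / (12×143)
  = 1 − 2280/1716 = 1 − 1.3287 ≈ -0.329

-0.329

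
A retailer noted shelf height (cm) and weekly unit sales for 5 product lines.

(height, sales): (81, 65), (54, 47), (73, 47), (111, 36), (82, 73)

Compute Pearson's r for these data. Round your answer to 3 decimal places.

n = 5, Σx = 401, Σy = 268, Σx² = 33851, Σy² = 15268, Σxy = 21216
nΣxy − ΣxΣy = 106080 − 107468 = -1388
nΣx² − (Σx)² = 169255 − 160801 = 8454; nΣy² − (Σy)² = 76340 − 71824 = 4516
r = -1388 / √(8454 × 4516) = -1388 / 6178.8562 ≈ -0.225

-0.225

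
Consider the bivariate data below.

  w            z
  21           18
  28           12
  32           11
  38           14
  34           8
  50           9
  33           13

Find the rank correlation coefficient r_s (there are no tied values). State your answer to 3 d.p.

-0.464

Rank w: 1, 2, 3, 6, 5, 7, 4
Rank z: 7, 4, 3, 6, 1, 2, 5
d = rank(w) − rank(z): -6, -2, 0, 0, 4, 5, -1; Σd² = 82
ρ = 1 − 6Σd² / [n(n²−1)] = 1 − 6×82 / (7×48) = 1 − 492/336 ≈ -0.464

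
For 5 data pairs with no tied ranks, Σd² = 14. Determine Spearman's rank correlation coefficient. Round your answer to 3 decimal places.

ρ = 1 − 6Σd² / [n(n²−1)] = 1 − 6×14 / (5×24)
  = 1 − 84/120 = 1 − 0.7000 ≈ 0.300

0.300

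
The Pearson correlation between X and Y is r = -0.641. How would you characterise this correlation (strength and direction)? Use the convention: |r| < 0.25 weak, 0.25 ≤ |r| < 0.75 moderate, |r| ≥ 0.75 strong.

r = -0.641 < 0 so the relationship is negative.
|r| = 0.641, which falls in the moderate range.

moderate negative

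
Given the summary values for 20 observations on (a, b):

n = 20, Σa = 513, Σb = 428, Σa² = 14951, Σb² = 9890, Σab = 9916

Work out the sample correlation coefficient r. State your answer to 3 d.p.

r = (nΣab − ΣaΣb) / √[(nΣa² − (Σa)²)(nΣb² − (Σb)²)]
Numerator: 20×9916 − 513×428 = -21244
Denominator: √[(299020 − 263169)(197800 − 183184)] = √[35851 × 14616] = 22891.0073
r = -21244 / 22891.0073 ≈ -0.928

-0.928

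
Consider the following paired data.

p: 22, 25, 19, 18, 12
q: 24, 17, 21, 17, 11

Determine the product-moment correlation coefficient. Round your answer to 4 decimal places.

n = 5, Σp = 96, Σq = 90, Σp² = 1938, Σq² = 1716, Σpq = 1790
nΣpq − ΣpΣq = 8950 − 8640 = 310
nΣp² − (Σp)² = 9690 − 9216 = 474; nΣq² − (Σq)² = 8580 − 8100 = 480
r = 310 / √(474 × 480) = 310 / 476.9906 ≈ 0.6499

0.6499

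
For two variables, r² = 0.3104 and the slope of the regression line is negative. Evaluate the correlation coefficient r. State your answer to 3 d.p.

|r| = √0.3104 = 0.557
The association is negative, so r = −0.557.

-0.557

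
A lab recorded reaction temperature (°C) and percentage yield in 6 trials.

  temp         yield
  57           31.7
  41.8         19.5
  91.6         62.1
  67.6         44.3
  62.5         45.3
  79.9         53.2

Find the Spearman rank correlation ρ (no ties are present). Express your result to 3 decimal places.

0.943

Rank temp: 2, 1, 6, 4, 3, 5
Rank yield: 2, 1, 6, 3, 4, 5
d = rank(temp) − rank(yield): 0, 0, 0, 1, -1, 0; Σd² = 2
ρ = 1 − 6Σd² / [n(n²−1)] = 1 − 6×2 / (6×35) = 1 − 12/210 ≈ 0.943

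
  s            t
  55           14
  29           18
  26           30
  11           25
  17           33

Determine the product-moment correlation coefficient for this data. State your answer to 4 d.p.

-0.7497

n = 5, Σs = 138, Σt = 120, Σs² = 4952, Σt² = 3134, Σst = 2908
nΣst − ΣsΣt = 14540 − 16560 = -2020
nΣs² − (Σs)² = 24760 − 19044 = 5716; nΣt² − (Σt)² = 15670 − 14400 = 1270
r = -2020 / √(5716 × 1270) = -2020 / 2694.3125 ≈ -0.7497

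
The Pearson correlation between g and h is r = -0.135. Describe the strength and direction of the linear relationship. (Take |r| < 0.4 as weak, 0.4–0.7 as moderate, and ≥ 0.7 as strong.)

r = -0.135 < 0 so the relationship is negative.
|r| = 0.135, which falls in the weak range.

weak negative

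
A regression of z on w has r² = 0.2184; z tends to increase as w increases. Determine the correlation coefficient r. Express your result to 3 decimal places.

0.467

|r| = √0.2184 = 0.467
The association is positive, so r = 0.467.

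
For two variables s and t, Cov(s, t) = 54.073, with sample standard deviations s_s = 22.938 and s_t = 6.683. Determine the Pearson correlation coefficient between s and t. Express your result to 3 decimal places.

0.353

r = Cov(s,t) / (s_s · s_t) = 54.073 / (22.938 × 6.683)
  = 54.073 / 153.2947 ≈ 0.353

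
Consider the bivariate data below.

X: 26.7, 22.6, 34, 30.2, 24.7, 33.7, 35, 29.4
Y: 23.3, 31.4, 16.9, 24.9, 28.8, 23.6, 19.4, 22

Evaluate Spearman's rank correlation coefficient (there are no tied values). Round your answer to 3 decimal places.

Rank X: 3, 1, 7, 5, 2, 6, 8, 4
Rank Y: 4, 8, 1, 6, 7, 5, 2, 3
d = rank(X) − rank(Y): -1, -7, 6, -1, -5, 1, 6, 1; Σd² = 150
ρ = 1 − 6Σd² / [n(n²−1)] = 1 − 6×150 / (8×63) = 1 − 900/504 ≈ -0.786

-0.786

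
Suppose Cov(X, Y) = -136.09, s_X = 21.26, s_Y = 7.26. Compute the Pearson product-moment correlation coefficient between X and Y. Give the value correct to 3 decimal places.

-0.882

r = Cov(X,Y) / (s_X · s_Y) = -136.09 / (21.26 × 7.26)
  = -136.09 / 154.3476 ≈ -0.882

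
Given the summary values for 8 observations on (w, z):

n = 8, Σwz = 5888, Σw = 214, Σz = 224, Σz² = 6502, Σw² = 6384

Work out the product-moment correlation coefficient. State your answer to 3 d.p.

r = (nΣwz − ΣwΣz) / √[(nΣw² − (Σw)²)(nΣz² − (Σz)²)]
Numerator: 8×5888 − 214×224 = -832
Denominator: √[(51072 − 45796)(52016 − 50176)] = √[5276 × 1840] = 3115.7407
r = -832 / 3115.7407 ≈ -0.267

-0.267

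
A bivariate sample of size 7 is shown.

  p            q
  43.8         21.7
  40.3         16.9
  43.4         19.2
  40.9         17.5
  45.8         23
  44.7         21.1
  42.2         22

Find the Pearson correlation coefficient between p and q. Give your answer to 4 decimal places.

n = 7, Σp = 301.1, Σq = 141.4, Σp² = 12975.47, Σq² = 2889.6, Σpq = 6105.53
nΣpq − ΣpΣq = 42738.71 − 42575.54 = 163.17
nΣp² − (Σp)² = 90828.29 − 90661.21 = 167.08; nΣq² − (Σq)² = 20227.2 − 19993.96 = 233.24
r = 163.17 / √(167.08 × 233.24) = 163.17 / 197.4075 ≈ 0.8266

0.8266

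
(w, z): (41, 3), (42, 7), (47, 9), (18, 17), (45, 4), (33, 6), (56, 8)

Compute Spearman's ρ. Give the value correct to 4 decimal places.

Rank w: 3, 4, 6, 1, 5, 2, 7
Rank z: 1, 4, 6, 7, 2, 3, 5
d = rank(w) − rank(z): 2, 0, 0, -6, 3, -1, 2; Σd² = 54
ρ = 1 − 6Σd² / [n(n²−1)] = 1 − 6×54 / (7×48) = 1 − 324/336 ≈ 0.0357

0.0357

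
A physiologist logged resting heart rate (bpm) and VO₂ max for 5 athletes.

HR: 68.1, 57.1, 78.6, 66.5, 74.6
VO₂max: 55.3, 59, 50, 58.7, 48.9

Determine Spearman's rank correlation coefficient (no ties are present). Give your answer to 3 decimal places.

Rank HR: 3, 1, 5, 2, 4
Rank VO₂max: 3, 5, 2, 4, 1
d = rank(HR) − rank(VO₂max): 0, -4, 3, -2, 3; Σd² = 38
ρ = 1 − 6Σd² / [n(n²−1)] = 1 − 6×38 / (5×24) = 1 − 228/120 ≈ -0.900

-0.900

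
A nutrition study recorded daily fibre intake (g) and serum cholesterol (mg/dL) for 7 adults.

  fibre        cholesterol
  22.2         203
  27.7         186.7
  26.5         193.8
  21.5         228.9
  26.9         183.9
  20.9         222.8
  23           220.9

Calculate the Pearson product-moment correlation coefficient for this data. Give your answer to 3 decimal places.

n = 7, Σx = 168.7, Σy = 1440, Σx² = 4114.05, Σy² = 298275.4, Σxy = 34419.37
nΣxy − ΣxΣy = 240935.59 − 242928 = -1992.41
nΣx² − (Σx)² = 28798.35 − 28459.69 = 338.66; nΣy² − (Σy)² = 2087927.8 − 2073600 = 14327.8
r = -1992.41 / √(338.66 × 14327.8) = -1992.41 / 2202.7830 ≈ -0.904

-0.904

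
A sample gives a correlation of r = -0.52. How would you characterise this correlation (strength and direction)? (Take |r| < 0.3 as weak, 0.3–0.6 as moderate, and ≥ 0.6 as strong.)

r = -0.52 < 0 so the relationship is negative.
|r| = 0.52, which falls in the moderate range.

moderate negative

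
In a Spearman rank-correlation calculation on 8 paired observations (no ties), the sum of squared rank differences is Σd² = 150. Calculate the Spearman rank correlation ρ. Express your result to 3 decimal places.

-0.786

ρ = 1 − 6Σd² / [n(n²−1)] = 1 − 6×150 / (8×63)
  = 1 − 900/504 = 1 − 1.7857 ≈ -0.786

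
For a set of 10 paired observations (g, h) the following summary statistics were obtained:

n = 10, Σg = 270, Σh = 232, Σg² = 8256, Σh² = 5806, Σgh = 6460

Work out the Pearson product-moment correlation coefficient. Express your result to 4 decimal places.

0.3064

r = (nΣgh − ΣgΣh) / √[(nΣg² − (Σg)²)(nΣh² − (Σh)²)]
Numerator: 10×6460 − 270×232 = 1960
Denominator: √[(82560 − 72900)(58060 − 53824)] = √[9660 × 4236] = 6396.8555
r = 1960 / 6396.8555 ≈ 0.3064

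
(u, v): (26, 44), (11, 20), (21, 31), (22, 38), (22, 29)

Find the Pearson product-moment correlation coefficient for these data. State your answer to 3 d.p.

n = 5, Σu = 102, Σv = 162, Σu² = 2206, Σv² = 5582, Σuv = 3489
nΣuv − ΣuΣv = 17445 − 16524 = 921
nΣu² − (Σu)² = 11030 − 10404 = 626; nΣv² − (Σv)² = 27910 − 26244 = 1666
r = 921 / √(626 × 1666) = 921 / 1021.2326 ≈ 0.902

0.902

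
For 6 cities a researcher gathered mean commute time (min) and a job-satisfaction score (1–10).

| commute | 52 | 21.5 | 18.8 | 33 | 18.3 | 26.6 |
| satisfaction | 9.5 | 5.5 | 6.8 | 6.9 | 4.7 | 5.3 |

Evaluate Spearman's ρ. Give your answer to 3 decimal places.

0.771

Rank commute: 6, 3, 2, 5, 1, 4
Rank satisfaction: 6, 3, 4, 5, 1, 2
d = rank(commute) − rank(satisfaction): 0, 0, -2, 0, 0, 2; Σd² = 8
ρ = 1 − 6Σd² / [n(n²−1)] = 1 − 6×8 / (6×35) = 1 − 48/210 ≈ 0.771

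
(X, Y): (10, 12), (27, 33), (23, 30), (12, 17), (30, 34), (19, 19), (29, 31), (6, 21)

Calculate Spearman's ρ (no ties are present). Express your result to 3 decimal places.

0.833

Rank X: 2, 6, 5, 3, 8, 4, 7, 1
Rank Y: 1, 7, 5, 2, 8, 3, 6, 4
d = rank(X) − rank(Y): 1, -1, 0, 1, 0, 1, 1, -3; Σd² = 14
ρ = 1 − 6Σd² / [n(n²−1)] = 1 − 6×14 / (8×63) = 1 − 84/504 ≈ 0.833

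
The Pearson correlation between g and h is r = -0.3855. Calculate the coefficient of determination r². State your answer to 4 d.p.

r² = (-0.3855)² = 0.1486

0.1486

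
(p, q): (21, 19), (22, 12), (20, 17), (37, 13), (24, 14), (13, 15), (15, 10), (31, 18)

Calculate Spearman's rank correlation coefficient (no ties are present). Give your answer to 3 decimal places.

0.048

Rank p: 4, 5, 3, 8, 6, 1, 2, 7
Rank q: 8, 2, 6, 3, 4, 5, 1, 7
d = rank(p) − rank(q): -4, 3, -3, 5, 2, -4, 1, 0; Σd² = 80
ρ = 1 − 6Σd² / [n(n²−1)] = 1 − 6×80 / (8×63) = 1 − 480/504 ≈ 0.048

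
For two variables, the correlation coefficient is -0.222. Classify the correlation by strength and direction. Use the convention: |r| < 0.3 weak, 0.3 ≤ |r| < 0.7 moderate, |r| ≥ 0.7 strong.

weak negative

r = -0.222 < 0 so the relationship is negative.
|r| = 0.222, which falls in the weak range.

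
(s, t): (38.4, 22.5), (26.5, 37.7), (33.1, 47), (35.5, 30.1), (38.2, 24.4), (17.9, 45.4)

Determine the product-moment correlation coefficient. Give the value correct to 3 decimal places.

-0.743

n = 6, Σs = 189.6, Σt = 207.1, Σs² = 6312.32, Σt² = 7699.07, Σst = 6232.04
nΣst − ΣsΣt = 37392.24 − 39266.16 = -1873.92
nΣs² − (Σs)² = 37873.92 − 35948.16 = 1925.76; nΣt² − (Σt)² = 46194.42 − 42890.41 = 3304.01
r = -1873.92 / √(1925.76 × 3304.01) = -1873.92 / 2522.4453 ≈ -0.743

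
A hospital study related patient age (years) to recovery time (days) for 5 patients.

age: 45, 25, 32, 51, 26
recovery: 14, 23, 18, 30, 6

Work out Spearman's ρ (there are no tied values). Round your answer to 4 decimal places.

Rank age: 4, 1, 3, 5, 2
Rank recovery: 2, 4, 3, 5, 1
d = rank(age) − rank(recovery): 2, -3, 0, 0, 1; Σd² = 14
ρ = 1 − 6Σd² / [n(n²−1)] = 1 − 6×14 / (5×24) = 1 − 84/120 ≈ 0.3000

0.3000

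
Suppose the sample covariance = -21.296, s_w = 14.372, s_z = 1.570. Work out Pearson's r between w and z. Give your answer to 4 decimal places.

-0.9438

r = Cov(w,z) / (s_w · s_z) = -21.296 / (14.372 × 1.570)
  = -21.296 / 22.5640 ≈ -0.9438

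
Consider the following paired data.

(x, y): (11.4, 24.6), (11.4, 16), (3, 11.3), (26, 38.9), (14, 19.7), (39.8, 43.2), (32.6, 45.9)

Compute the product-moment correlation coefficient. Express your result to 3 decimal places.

0.951

n = 7, Σx = 138.2, Σy = 199.6, Σx² = 3787.72, Σy² = 6863.2, Σxy = 4999.64
nΣxy − ΣxΣy = 34997.48 − 27584.72 = 7412.76
nΣx² − (Σx)² = 26514.04 − 19099.24 = 7414.8; nΣy² − (Σy)² = 48042.4 − 39840.16 = 8202.24
r = 7412.76 / √(7414.8 × 8202.24) = 7412.76 / 7798.5876 ≈ 0.951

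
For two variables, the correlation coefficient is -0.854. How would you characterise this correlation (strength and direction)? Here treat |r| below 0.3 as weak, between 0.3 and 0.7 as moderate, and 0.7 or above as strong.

r = -0.854 < 0 so the relationship is negative.
|r| = 0.854, which falls in the strong range.

strong negative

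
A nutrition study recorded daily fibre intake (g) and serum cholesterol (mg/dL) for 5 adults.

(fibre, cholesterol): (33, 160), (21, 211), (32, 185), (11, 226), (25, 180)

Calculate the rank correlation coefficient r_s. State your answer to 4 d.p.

-0.9000

Rank fibre: 5, 2, 4, 1, 3
Rank cholesterol: 1, 4, 3, 5, 2
d = rank(fibre) − rank(cholesterol): 4, -2, 1, -4, 1; Σd² = 38
ρ = 1 − 6Σd² / [n(n²−1)] = 1 − 6×38 / (5×24) = 1 − 228/120 ≈ -0.9000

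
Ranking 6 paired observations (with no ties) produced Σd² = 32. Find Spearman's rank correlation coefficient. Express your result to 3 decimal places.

0.086

ρ = 1 − 6Σd² / [n(n²−1)] = 1 − 6×32 / (6×35)
  = 1 − 192/210 = 1 − 0.9143 ≈ 0.086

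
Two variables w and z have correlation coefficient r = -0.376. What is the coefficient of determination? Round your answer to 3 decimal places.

r² = (-0.376)² = 0.141

0.141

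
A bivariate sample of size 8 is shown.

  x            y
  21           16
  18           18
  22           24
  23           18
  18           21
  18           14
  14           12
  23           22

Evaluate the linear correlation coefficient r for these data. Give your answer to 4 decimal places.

0.6681

n = 8, Σx = 157, Σy = 145, Σx² = 3151, Σy² = 2745, Σxy = 2906
nΣxy − ΣxΣy = 23248 − 22765 = 483
nΣx² − (Σx)² = 25208 − 24649 = 559; nΣy² − (Σy)² = 21960 − 21025 = 935
r = 483 / √(559 × 935) = 483 / 722.9557 ≈ 0.6681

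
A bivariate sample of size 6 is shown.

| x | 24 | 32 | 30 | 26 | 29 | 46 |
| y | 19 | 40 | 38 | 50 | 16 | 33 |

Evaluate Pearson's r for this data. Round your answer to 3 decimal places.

0.097

n = 6, Σx = 187, Σy = 196, Σx² = 6133, Σy² = 7250, Σxy = 6158
nΣxy − ΣxΣy = 36948 − 36652 = 296
nΣx² − (Σx)² = 36798 − 34969 = 1829; nΣy² − (Σy)² = 43500 − 38416 = 5084
r = 296 / √(1829 × 5084) = 296 / 3049.3665 ≈ 0.097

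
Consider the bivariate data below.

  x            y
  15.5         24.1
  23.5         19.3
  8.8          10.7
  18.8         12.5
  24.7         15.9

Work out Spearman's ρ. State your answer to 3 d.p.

0.300

Rank x: 2, 4, 1, 3, 5
Rank y: 5, 4, 1, 2, 3
d = rank(x) − rank(y): -3, 0, 0, 1, 2; Σd² = 14
ρ = 1 − 6Σd² / [n(n²−1)] = 1 − 6×14 / (5×24) = 1 − 84/120 ≈ 0.300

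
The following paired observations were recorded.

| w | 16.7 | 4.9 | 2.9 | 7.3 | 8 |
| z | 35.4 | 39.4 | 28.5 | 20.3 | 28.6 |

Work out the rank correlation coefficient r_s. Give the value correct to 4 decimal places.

Rank w: 5, 2, 1, 3, 4
Rank z: 4, 5, 2, 1, 3
d = rank(w) − rank(z): 1, -3, -1, 2, 1; Σd² = 16
ρ = 1 − 6Σd² / [n(n²−1)] = 1 − 6×16 / (5×24) = 1 − 96/120 ≈ 0.2000

0.2000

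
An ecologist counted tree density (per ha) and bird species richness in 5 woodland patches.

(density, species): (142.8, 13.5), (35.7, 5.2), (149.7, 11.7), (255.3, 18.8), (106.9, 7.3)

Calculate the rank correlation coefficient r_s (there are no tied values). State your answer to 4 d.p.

0.9000

Rank density: 3, 1, 4, 5, 2
Rank species: 4, 1, 3, 5, 2
d = rank(density) − rank(species): -1, 0, 1, 0, 0; Σd² = 2
ρ = 1 − 6Σd² / [n(n²−1)] = 1 − 6×2 / (5×24) = 1 − 12/120 ≈ 0.9000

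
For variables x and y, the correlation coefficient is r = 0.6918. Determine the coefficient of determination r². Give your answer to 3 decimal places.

r² = (0.6918)² = 0.479

0.479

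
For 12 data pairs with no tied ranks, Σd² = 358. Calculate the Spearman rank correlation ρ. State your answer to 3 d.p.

ρ = 1 − 6Σd² / [n(n²−1)] = 1 − 6×358 / (12×143)
  = 1 − 2148/1716 = 1 − 1.2517 ≈ -0.252

-0.252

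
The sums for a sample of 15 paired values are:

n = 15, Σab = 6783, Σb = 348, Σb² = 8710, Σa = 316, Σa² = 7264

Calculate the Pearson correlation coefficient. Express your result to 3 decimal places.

-0.882

r = (nΣab − ΣaΣb) / √[(nΣa² − (Σa)²)(nΣb² − (Σb)²)]
Numerator: 15×6783 − 316×348 = -8223
Denominator: √[(108960 − 99856)(130650 − 121104)] = √[9104 × 9546] = 9322.3808
r = -8223 / 9322.3808 ≈ -0.882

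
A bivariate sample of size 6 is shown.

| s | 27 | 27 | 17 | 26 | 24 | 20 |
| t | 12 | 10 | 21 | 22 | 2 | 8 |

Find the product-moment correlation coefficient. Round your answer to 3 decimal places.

n = 6, Σs = 141, Σt = 75, Σs² = 3399, Σt² = 1237, Σst = 1731
nΣst − ΣsΣt = 10386 − 10575 = -189
nΣs² − (Σs)² = 20394 − 19881 = 513; nΣt² − (Σt)² = 7422 − 5625 = 1797
r = -189 / √(513 × 1797) = -189 / 960.1359 ≈ -0.197

-0.197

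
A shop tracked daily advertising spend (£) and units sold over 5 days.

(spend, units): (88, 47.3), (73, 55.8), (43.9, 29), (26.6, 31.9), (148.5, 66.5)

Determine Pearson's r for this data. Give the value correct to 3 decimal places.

n = 5, Σx = 380, Σy = 230.5, Σx² = 37760.02, Σy² = 11631.79, Σxy = 20232.69
nΣxy − ΣxΣy = 101163.45 − 87590 = 13573.45
nΣx² − (Σx)² = 188800.1 − 144400 = 44400.1; nΣy² − (Σy)² = 58158.95 − 53130.25 = 5028.7
r = 13573.45 / √(44400.1 × 5028.7) = 13573.45 / 14942.3821 ≈ 0.908

0.908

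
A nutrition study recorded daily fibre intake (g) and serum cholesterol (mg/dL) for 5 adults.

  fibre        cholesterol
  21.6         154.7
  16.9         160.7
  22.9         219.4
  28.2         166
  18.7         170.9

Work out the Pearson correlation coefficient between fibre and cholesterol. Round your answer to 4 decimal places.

0.1722

n = 5, Σx = 108.3, Σy = 871.7, Σx² = 2421.51, Σy² = 154655.75, Σxy = 18958.64
nΣxy − ΣxΣy = 94793.2 − 94405.11 = 388.09
nΣx² − (Σx)² = 12107.55 − 11728.89 = 378.66; nΣy² − (Σy)² = 773278.75 − 759860.89 = 13417.86
r = 388.09 / √(378.66 × 13417.86) = 388.09 / 2254.0645 ≈ 0.1722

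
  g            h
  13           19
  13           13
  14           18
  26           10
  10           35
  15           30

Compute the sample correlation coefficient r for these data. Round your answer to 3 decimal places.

-0.619

n = 6, Σg = 91, Σh = 125, Σg² = 1535, Σh² = 3079, Σgh = 1728
nΣgh − ΣgΣh = 10368 − 11375 = -1007
nΣg² − (Σg)² = 9210 − 8281 = 929; nΣh² − (Σh)² = 18474 − 15625 = 2849
r = -1007 / √(929 × 2849) = -1007 / 1626.8746 ≈ -0.619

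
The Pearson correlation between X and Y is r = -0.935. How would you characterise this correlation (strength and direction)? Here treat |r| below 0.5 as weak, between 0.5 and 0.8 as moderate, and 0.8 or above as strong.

r = -0.935 < 0 so the relationship is negative.
|r| = 0.935, which falls in the strong range.

strong negative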